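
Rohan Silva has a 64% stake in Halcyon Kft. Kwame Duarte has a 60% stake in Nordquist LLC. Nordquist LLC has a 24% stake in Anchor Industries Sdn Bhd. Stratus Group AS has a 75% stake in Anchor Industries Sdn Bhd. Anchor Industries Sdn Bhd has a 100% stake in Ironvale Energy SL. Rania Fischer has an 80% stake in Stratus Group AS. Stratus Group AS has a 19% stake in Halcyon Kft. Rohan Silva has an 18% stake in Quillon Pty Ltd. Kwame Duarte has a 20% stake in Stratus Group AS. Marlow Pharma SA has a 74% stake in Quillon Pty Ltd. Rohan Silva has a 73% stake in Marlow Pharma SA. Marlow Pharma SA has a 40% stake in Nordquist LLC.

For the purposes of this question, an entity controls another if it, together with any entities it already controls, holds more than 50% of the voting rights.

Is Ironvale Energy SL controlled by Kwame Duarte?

Kwame holds 60% of Nordquist, so Kwame controls Nordquist.
Neither Kwame nor any entity Kwame controls holds any voting interest in Ironvale.
So Kwame does not control Ironvale.

No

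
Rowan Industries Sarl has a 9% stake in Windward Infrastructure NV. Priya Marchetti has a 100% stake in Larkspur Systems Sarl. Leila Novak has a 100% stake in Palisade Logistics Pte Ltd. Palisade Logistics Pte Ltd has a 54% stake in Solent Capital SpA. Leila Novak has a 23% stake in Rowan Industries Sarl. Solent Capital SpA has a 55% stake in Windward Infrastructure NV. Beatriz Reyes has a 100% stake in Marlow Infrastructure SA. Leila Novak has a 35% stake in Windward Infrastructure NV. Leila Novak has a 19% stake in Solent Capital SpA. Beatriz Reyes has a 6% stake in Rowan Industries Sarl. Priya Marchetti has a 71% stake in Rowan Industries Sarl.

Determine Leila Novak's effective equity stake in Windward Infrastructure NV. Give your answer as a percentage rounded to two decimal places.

Leila reaches Windward along 4 paths.
Via Palisade → Solent: 100% × 54% × 55% = 29.7%.
Via Solent: 19% × 55% = 10.45%.
Direct stake: 35% = 35%.
Via Rowan: 23% × 9% = 2.07%.
Total: 29.7% + 10.45% + 35% + 2.07% = 77.22%.

77.22%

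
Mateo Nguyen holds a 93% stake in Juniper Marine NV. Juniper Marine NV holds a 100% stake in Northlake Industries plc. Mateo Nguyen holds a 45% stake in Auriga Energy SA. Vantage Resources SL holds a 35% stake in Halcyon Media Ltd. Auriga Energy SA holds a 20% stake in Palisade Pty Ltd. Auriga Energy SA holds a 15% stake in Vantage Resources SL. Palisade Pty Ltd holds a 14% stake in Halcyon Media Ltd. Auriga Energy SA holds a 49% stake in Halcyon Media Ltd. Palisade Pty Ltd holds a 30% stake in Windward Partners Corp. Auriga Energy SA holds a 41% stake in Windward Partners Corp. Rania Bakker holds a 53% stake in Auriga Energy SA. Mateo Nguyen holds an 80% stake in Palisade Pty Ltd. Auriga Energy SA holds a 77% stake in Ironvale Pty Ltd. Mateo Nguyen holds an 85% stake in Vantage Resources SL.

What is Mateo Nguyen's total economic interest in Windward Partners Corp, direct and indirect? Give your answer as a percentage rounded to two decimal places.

Mateo reaches Windward along 3 paths.
Via Auriga: 45% × 41% = 18.45%.
Via Palisade: 80% × 30% = 24%.
Via Auriga → Palisade: 45% × 20% × 30% = 2.7%.
Total: 18.45% + 24% + 2.7% = 45.15%.

45.15%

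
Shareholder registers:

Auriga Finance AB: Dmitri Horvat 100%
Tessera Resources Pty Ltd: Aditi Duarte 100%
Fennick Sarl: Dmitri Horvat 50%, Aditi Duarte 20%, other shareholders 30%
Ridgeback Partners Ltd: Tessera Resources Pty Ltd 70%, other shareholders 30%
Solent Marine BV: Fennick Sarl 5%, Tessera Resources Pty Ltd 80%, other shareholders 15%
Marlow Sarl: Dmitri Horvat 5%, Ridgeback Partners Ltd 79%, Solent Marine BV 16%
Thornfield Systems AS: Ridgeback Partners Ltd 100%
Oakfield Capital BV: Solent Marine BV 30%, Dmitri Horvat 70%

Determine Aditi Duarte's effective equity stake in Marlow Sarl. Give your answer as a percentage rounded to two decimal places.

68.26%

Aditi reaches Marlow along 3 paths.
Via Tessera → Ridgeback: 100% × 70% × 79% = 55.3%.
Via Fennick → Solent: 20% × 5% × 16% = 0.16%.
Via Tessera → Solent: 100% × 80% × 16% = 12.8%.
Total: 55.3% + 0.16% + 12.8% = 68.26%.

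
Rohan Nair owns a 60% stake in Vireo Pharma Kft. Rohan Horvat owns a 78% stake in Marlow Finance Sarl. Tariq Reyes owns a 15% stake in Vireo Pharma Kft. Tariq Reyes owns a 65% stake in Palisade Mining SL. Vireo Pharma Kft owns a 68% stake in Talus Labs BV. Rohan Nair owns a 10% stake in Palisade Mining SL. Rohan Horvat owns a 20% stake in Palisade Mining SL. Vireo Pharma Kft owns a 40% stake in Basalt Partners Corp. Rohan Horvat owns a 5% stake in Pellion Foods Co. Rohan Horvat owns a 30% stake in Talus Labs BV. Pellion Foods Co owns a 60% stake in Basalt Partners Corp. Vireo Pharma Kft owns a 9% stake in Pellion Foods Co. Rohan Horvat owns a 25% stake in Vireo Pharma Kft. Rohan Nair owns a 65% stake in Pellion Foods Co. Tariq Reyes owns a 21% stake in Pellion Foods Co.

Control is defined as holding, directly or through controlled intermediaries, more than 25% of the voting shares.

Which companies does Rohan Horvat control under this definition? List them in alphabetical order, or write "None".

Rohan Horvat holds 30% of Talus, so Rohan Horvat controls Talus.
Rohan Horvat holds 78% of Marlow, so Rohan Horvat controls Marlow.
No other company's threshold is met.

Marlow Finance Sarl, Talus Labs BV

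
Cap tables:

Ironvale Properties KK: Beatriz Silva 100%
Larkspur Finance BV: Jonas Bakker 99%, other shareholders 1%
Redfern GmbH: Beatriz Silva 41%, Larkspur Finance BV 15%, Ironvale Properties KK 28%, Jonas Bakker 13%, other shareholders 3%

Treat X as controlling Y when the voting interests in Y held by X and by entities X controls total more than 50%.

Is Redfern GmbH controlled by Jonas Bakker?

Jonas holds 99% of Larkspur, so Jonas controls Larkspur.
In Redfern, Jonas's side holds only 15% + 13% = 28%, not > 50%.
So Jonas does not control Redfern.

No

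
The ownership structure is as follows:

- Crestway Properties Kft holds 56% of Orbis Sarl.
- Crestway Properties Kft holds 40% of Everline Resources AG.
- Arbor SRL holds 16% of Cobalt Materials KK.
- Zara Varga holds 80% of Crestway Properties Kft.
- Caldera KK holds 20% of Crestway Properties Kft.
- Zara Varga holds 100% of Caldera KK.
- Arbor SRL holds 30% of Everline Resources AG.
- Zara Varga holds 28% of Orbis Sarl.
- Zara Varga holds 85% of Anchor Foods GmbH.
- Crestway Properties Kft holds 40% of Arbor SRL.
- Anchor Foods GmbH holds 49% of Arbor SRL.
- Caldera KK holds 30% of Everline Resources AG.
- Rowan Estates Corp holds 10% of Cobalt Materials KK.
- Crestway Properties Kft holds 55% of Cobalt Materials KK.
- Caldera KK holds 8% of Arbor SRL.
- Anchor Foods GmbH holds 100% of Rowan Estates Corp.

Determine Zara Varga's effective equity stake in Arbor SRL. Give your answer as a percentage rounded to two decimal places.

Zara reaches Arbor along 4 paths.
Via Crestway: 80% × 40% = 32%.
Via Caldera → Crestway: 100% × 20% × 40% = 8%.
Via Caldera: 100% × 8% = 8%.
Via Anchor: 85% × 49% = 41.65%.
Total: 32% + 8% + 8% + 41.65% = 89.65%.

89.65%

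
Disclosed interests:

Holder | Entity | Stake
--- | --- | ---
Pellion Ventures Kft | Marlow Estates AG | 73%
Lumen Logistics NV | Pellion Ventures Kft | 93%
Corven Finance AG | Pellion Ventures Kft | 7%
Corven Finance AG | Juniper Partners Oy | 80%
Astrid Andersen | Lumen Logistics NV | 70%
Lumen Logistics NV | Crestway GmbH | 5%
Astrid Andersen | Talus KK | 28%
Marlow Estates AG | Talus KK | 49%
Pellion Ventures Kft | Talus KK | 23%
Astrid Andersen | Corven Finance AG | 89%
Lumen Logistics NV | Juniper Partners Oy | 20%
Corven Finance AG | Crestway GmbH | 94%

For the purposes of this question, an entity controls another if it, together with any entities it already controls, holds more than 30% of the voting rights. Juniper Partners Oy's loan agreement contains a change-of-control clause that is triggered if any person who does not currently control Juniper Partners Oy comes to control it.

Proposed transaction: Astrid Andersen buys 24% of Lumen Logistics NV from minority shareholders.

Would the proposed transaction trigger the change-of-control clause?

No

The purchase changes only Astrid's holdings, so Astrid is the only person who could newly come to control Juniper.
Astrid holds 89% of Corven, so Astrid controls Corven.
Astrid holds 70% of Lumen, so Astrid controls Lumen.
Corven and Lumen together hold 80% + 20% = 100% of Juniper, so Astrid controls Juniper.
So Astrid already controls Juniper before the transaction.
After the purchase, Astrid's direct stake in Lumen rises to 70% + 24% = 94%.
Astrid controlled Juniper already, so this is not a new person acquiring control; every other person's position is unchanged or reduced.
No new person acquires control, so the clause is not triggered.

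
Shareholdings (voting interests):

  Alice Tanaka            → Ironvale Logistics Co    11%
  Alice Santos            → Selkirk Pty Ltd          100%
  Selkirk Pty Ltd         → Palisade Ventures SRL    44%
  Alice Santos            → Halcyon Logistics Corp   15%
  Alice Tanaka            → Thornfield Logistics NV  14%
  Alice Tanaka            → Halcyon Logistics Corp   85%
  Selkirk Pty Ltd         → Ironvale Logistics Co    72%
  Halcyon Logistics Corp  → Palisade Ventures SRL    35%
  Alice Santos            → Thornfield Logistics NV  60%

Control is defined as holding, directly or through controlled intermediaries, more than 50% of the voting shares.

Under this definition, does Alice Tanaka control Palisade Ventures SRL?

No

Alice Tanaka holds 85% of Halcyon, so Alice Tanaka controls Halcyon.
In Palisade, Alice Tanaka's side holds only 35%, not > 50%.
So Alice Tanaka does not control Palisade.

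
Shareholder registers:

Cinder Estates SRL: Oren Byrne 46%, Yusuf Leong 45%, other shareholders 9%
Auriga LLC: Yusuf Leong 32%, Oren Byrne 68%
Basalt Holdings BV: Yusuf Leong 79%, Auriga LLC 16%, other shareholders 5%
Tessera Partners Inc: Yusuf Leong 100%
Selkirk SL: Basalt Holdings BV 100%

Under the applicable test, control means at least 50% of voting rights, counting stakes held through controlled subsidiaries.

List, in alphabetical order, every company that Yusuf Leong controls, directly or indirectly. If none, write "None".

Yusuf holds 79% of Basalt, so Yusuf controls Basalt.
Yusuf holds 100% of Tessera, so Yusuf controls Tessera.
Basalt holds 100% of Selkirk, so Yusuf controls Selkirk.
No other company's threshold is met.

Basalt Holdings BV, Selkirk SL, Tessera Partners Inc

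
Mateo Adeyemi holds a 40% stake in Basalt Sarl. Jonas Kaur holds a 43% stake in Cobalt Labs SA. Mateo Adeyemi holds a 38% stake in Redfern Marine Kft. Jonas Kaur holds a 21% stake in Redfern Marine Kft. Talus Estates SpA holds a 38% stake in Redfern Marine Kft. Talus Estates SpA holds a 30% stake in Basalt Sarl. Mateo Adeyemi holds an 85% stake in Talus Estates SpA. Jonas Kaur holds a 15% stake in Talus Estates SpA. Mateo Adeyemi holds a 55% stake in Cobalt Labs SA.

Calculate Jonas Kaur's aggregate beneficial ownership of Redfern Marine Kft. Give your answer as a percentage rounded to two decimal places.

Jonas reaches Redfern along 2 paths.
Via Talus: 15% × 38% = 5.7%.
Direct stake: 21% = 21%.
Total: 5.7% + 21% = 26.7%.
Rounded: 26.70%.

26.70%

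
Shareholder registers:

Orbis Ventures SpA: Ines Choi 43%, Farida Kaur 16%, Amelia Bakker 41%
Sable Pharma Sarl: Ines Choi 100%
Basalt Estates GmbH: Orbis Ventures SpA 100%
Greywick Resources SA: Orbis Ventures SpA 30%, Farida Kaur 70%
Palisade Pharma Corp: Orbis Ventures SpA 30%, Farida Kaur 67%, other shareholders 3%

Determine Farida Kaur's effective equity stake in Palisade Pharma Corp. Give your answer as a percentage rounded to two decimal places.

Farida reaches Palisade along 2 paths.
Via Orbis: 16% × 30% = 4.8%.
Direct stake: 67% = 67%.
Total: 4.8% + 67% = 71.8%.
Rounded: 71.80%.

71.80%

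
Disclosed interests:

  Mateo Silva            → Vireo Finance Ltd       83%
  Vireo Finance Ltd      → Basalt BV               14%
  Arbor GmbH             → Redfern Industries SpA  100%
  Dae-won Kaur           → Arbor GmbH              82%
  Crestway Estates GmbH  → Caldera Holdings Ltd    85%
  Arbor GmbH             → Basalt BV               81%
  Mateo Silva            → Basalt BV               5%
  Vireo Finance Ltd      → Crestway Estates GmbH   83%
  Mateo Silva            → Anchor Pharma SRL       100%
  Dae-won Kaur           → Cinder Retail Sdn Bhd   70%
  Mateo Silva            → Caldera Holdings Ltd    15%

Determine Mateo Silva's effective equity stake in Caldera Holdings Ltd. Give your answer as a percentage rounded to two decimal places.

Mateo reaches Caldera along 2 paths.
Via Vireo → Crestway: 83% × 83% × 85% = 58.5565%.
Direct stake: 15% = 15%.
Total: 58.5565% + 15% = 73.5565%.
Rounded: 73.56%.

73.56%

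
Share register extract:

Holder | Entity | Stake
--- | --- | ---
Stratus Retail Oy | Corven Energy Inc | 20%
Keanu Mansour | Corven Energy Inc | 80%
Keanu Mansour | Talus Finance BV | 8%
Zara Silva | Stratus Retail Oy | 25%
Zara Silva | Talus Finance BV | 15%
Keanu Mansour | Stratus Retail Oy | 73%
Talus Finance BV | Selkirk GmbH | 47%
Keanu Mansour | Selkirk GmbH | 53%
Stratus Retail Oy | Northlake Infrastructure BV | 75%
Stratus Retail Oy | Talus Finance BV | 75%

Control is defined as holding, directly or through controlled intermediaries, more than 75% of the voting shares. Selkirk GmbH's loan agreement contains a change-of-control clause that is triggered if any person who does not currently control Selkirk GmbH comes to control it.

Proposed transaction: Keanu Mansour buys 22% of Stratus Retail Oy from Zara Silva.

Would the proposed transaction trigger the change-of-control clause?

Yes

The purchase adds only to Keanu's holdings (Zara's stake shrinks), so Keanu is the only person who could newly come to control Selkirk.
Keanu holds 80% of Corven, so Keanu controls Corven.
In Selkirk, Keanu's side holds only 53%, not > 75%.
So before the transaction, Keanu does not control Selkirk.
After the purchase, Keanu's direct stake in Stratus rises to 73% + 22% = 95%, and Zara's stake falls to 3%.
Keanu holds 95% of Stratus, so Keanu controls Stratus.
Keanu and Stratus together hold 8% + 75% = 83% of Talus, so Keanu controls Talus.
Talus and Keanu together hold 47% + 53% = 100% of Selkirk, so Keanu controls Selkirk.
Keanu did not control Selkirk before and does after, so the clause is triggered.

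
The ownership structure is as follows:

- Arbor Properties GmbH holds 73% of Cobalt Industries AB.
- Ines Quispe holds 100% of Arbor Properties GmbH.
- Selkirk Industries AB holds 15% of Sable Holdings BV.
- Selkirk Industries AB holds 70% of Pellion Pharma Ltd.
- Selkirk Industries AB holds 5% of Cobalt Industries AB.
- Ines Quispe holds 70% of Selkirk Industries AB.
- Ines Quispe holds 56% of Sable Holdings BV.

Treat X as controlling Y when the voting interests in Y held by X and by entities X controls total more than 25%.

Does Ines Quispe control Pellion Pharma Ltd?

Yes

Ines holds 70% of Selkirk, so Ines controls Selkirk.
Selkirk holds 70% of Pellion, so Ines controls Pellion.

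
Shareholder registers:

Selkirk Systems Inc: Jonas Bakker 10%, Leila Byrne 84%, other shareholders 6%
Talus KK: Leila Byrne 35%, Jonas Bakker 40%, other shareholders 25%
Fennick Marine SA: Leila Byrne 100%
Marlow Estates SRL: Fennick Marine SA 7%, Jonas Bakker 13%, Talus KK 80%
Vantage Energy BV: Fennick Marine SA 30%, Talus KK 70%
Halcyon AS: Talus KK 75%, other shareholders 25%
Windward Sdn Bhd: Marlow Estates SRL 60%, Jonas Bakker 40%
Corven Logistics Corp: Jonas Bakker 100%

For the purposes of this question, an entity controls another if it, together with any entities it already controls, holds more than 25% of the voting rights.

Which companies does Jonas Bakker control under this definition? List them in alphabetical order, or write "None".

Jonas holds 40% of Talus, so Jonas controls Talus.
Jonas and Talus together hold 13% + 80% = 93% of Marlow, so Jonas controls Marlow.
Talus holds 70% of Vantage, so Jonas controls Vantage.
Talus holds 75% of Halcyon, so Jonas controls Halcyon.
Marlow and Jonas together hold 60% + 40% = 100% of Windward, so Jonas controls Windward.
Jonas holds 100% of Corven, so Jonas controls Corven.
No other company's threshold is met.

Corven Logistics Corp, Halcyon AS, Marlow Estates SRL, Talus KK, Vantage Energy BV, Windward Sdn Bhd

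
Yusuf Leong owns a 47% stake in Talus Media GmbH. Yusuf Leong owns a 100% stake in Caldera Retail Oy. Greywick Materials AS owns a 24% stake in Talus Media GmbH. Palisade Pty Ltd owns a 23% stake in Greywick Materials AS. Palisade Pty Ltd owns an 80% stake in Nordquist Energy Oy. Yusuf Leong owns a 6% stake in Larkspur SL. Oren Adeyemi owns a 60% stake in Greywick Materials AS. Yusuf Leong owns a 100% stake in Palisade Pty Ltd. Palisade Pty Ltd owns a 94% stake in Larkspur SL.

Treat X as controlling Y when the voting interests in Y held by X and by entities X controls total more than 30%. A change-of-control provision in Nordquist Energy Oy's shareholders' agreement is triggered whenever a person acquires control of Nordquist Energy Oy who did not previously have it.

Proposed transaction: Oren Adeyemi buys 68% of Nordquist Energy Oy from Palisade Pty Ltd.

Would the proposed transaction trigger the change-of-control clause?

Yes

The purchase adds only to Oren's holdings (Palisade's stake shrinks), so Oren is the only person who could newly come to control Nordquist.
Oren holds 60% of Greywick, so Oren controls Greywick.
Neither Oren nor any entity Oren controls holds any voting interest in Nordquist.
So before the transaction, Oren does not control Nordquist.
After the purchase, Oren holds 68% of Nordquist directly, and Palisade's stake falls to 12%.
Oren holds 68% of Nordquist, so Oren controls Nordquist.
Oren did not control Nordquist before and does after, so the clause is triggered.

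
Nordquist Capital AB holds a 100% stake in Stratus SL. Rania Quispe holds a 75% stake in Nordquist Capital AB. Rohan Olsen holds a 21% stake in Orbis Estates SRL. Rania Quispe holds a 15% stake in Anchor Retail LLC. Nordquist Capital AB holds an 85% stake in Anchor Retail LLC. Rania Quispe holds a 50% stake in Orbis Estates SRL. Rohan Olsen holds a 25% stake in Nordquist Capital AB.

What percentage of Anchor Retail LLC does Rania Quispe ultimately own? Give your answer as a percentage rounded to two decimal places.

Rania reaches Anchor along 2 paths.
Via Nordquist: 75% × 85% = 63.75%.
Direct stake: 15% = 15%.
Total: 63.75% + 15% = 78.75%.

78.75%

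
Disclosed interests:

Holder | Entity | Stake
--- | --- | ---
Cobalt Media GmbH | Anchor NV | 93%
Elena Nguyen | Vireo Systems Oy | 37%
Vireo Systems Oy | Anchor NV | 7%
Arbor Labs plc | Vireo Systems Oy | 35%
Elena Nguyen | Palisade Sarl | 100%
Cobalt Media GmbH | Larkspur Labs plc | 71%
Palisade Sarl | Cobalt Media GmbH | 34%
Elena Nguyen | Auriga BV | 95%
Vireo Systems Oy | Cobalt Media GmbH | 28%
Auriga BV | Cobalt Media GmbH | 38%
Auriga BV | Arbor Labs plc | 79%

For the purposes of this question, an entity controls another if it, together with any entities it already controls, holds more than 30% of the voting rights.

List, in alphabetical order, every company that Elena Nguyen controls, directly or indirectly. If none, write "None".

Anchor NV, Arbor Labs plc, Auriga BV, Cobalt Media GmbH, Larkspur Labs plc, Palisade Sarl, Vireo Systems Oy

Elena holds 95% of Auriga, so Elena controls Auriga.
Elena holds 100% of Palisade, so Elena controls Palisade.
Auriga holds 79% of Arbor, so Elena controls Arbor.
Arbor and Elena together hold 35% + 37% = 72% of Vireo, so Elena controls Vireo.
Auriga and Palisade and Vireo together hold 38% + 34% + 28% = 100% of Cobalt, so Elena controls Cobalt.
Cobalt holds 71% of Larkspur, so Elena controls Larkspur.
Vireo and Cobalt together hold 7% + 93% = 100% of Anchor, so Elena controls Anchor.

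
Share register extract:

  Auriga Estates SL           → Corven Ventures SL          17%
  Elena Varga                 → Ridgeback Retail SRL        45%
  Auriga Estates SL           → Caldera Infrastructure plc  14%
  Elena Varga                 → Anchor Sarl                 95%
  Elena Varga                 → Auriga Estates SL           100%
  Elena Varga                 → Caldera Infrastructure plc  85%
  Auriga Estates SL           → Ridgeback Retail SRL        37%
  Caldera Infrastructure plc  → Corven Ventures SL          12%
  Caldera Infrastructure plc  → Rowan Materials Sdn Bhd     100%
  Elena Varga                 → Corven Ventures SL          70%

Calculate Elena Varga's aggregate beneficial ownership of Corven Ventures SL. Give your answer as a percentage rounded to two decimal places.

Elena reaches Corven along 4 paths.
Direct stake: 70% = 70%.
Via Caldera: 85% × 12% = 10.2%.
Via Auriga → Caldera: 100% × 14% × 12% = 1.68%.
Via Auriga: 100% × 17% = 17%.
Total: 70% + 10.2% + 1.68% + 17% = 98.88%.

98.88%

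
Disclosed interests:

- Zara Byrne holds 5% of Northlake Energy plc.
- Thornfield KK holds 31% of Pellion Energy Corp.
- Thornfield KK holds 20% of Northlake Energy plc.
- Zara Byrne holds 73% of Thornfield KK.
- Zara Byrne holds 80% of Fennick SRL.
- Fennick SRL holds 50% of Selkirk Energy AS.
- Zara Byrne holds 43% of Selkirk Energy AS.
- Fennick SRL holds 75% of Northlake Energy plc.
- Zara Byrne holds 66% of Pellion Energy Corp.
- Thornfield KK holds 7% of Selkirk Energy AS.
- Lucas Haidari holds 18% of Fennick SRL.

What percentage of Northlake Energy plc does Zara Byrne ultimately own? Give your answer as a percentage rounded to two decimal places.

79.60%

Zara reaches Northlake along 3 paths.
Via Thornfield: 73% × 20% = 14.6%.
Via Fennick: 80% × 75% = 60%.
Direct stake: 5% = 5%.
Total: 14.6% + 60% + 5% = 79.6%.
Rounded: 79.60%.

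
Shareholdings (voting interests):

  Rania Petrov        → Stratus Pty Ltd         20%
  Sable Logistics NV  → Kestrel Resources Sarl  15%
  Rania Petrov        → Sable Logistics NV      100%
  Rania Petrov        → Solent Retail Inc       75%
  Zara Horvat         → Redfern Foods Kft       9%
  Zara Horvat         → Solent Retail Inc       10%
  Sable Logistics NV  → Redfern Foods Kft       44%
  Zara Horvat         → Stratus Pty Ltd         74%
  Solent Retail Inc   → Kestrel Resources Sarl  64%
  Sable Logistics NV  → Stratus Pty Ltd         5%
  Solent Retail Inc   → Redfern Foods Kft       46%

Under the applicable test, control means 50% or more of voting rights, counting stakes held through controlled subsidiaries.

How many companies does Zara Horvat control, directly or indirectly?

1

Zara holds 74% of Stratus, so Zara controls Stratus.
No other company's threshold is met.
Zara controls 1 company.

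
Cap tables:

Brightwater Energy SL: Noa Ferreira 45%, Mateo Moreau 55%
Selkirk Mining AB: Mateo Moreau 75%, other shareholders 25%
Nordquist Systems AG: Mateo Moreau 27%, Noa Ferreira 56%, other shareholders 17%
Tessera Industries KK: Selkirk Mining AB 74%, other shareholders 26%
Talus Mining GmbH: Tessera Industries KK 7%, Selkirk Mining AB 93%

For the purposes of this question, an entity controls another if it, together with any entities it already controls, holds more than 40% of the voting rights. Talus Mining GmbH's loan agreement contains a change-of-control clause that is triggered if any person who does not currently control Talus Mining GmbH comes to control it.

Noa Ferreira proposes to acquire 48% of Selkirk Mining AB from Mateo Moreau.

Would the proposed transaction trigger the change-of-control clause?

The purchase adds only to Noa's holdings (Mateo's stake shrinks), so Noa is the only person who could newly come to control Talus.
Noa holds 45% of Brightwater, so Noa controls Brightwater.
Noa holds 56% of Nordquist, so Noa controls Nordquist.
Neither Noa nor any entity Noa controls holds any voting interest in Talus.
So before the transaction, Noa does not control Talus.
After the purchase, Noa holds 48% of Selkirk directly, and Mateo's stake falls to 27%.
Noa holds 48% of Selkirk, so Noa controls Selkirk.
Selkirk holds 74% of Tessera, so Noa controls Tessera.
Tessera and Selkirk together hold 7% + 93% = 100% of Talus, so Noa controls Talus.
Noa did not control Talus before and does after, so the clause is triggered.

Yes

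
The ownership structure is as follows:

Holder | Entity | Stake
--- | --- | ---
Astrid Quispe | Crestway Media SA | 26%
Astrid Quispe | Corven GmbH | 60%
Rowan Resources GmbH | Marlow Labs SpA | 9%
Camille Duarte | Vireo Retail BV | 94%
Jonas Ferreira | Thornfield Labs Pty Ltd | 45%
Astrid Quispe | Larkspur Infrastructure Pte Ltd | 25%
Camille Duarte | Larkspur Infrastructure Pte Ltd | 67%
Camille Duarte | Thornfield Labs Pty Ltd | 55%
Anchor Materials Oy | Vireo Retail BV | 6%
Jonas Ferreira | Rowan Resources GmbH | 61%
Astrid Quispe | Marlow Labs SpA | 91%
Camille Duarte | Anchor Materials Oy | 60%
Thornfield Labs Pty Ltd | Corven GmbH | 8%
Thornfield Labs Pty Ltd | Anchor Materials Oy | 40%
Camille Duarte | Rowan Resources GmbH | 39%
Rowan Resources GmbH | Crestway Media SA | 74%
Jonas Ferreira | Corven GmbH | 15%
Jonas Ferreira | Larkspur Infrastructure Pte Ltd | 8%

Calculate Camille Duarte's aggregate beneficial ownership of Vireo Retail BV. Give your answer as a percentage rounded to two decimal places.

Camille reaches Vireo along 3 paths.
Via Anchor: 60% × 6% = 3.6%.
Via Thornfield → Anchor: 55% × 40% × 6% = 1.32%.
Direct stake: 94% = 94%.
Total: 3.6% + 1.32% + 94% = 98.92%.

98.92%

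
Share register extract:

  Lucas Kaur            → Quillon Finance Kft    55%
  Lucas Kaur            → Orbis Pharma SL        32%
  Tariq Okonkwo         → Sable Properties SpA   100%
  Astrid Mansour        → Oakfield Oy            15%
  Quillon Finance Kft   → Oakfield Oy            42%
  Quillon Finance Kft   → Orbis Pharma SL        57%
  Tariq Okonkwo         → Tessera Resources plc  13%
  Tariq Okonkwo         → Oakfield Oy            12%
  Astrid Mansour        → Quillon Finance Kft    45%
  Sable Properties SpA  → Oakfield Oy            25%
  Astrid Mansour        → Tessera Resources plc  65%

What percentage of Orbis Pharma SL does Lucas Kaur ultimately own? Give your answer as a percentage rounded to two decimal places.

63.35%

Lucas reaches Orbis along 2 paths.
Via Quillon: 55% × 57% = 31.35%.
Direct stake: 32% = 32%.
Total: 31.35% + 32% = 63.35%.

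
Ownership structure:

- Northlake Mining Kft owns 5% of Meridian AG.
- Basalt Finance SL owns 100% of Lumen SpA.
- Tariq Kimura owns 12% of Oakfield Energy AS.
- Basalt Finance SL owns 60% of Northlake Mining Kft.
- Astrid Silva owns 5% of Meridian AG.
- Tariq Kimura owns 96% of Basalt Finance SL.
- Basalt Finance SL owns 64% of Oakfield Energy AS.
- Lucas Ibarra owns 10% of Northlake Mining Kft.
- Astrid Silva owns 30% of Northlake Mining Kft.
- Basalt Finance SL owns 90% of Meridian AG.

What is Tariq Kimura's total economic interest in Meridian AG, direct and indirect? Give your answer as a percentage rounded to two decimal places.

Tariq reaches Meridian along 2 paths.
Via Basalt: 96% × 90% = 86.4%.
Via Basalt → Northlake: 96% × 60% × 5% = 2.88%.
Total: 86.4% + 2.88% = 89.28%.

89.28%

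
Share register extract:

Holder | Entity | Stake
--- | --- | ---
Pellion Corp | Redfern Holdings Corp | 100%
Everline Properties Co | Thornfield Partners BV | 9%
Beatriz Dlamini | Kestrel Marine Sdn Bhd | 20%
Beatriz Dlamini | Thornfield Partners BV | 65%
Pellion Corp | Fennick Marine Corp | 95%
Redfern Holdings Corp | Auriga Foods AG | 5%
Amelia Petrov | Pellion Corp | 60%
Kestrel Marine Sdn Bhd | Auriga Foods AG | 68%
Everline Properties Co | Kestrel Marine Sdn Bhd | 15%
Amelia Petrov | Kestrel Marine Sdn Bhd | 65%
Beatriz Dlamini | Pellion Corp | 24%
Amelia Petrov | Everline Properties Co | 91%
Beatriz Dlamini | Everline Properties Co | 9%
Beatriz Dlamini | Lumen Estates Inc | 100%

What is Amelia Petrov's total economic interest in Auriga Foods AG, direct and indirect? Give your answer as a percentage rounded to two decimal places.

Amelia reaches Auriga along 3 paths.
Via Kestrel: 65% × 68% = 44.2%.
Via Everline → Kestrel: 91% × 15% × 68% = 9.282%.
Via Pellion → Redfern: 60% × 100% × 5% = 3%.
Total: 44.2% + 9.282% + 3% = 56.482%.
Rounded: 56.48%.

56.48%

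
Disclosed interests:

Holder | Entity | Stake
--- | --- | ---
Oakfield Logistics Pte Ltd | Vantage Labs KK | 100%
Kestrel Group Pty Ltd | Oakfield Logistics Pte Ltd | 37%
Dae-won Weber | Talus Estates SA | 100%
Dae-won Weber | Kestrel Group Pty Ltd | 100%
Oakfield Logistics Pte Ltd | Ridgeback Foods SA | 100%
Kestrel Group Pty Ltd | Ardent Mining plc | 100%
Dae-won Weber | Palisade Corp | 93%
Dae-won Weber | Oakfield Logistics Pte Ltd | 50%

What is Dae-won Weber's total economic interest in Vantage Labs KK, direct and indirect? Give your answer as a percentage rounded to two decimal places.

Dae-won reaches Vantage along 2 paths.
Via Kestrel → Oakfield: 100% × 37% × 100% = 37%.
Via Oakfield: 50% × 100% = 50%.
Total: 37% + 50% = 87%.
Rounded: 87.00%.

87.00%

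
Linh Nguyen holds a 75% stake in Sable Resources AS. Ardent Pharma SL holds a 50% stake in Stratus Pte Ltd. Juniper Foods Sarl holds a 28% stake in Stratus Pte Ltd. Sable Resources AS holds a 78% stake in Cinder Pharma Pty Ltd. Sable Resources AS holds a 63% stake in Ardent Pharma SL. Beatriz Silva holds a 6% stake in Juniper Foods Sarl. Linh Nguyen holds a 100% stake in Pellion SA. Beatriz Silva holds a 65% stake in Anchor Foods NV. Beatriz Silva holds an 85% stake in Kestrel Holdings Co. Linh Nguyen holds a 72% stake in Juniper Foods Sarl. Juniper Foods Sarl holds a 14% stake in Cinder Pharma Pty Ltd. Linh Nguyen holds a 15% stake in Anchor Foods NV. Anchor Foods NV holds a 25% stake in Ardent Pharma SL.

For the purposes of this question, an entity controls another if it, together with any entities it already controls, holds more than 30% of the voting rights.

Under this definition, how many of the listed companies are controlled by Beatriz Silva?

2

Beatriz holds 65% of Anchor, so Beatriz controls Anchor.
Beatriz holds 85% of Kestrel, so Beatriz controls Kestrel.
No other company's threshold is met.
Beatriz controls 2 companies.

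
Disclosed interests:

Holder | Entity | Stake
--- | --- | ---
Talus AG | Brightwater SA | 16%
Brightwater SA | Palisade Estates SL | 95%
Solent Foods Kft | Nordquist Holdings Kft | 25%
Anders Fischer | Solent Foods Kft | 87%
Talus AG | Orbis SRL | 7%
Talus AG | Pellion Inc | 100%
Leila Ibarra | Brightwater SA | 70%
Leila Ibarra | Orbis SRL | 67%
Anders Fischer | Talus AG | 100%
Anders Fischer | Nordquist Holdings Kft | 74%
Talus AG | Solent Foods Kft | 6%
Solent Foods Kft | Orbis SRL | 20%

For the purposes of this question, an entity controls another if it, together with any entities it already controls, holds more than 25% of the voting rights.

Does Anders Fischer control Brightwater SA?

No

Anders holds 100% of Talus, so Anders controls Talus.
Talus and Anders together hold 6% + 87% = 93% of Solent, so Anders controls Solent.
Solent and Talus together hold 20% + 7% = 27% of Orbis, so Anders controls Orbis.
Solent and Anders together hold 25% + 74% = 99% of Nordquist, so Anders controls Nordquist.
Talus holds 100% of Pellion, so Anders controls Pellion.
In Brightwater, Anders's side holds only 16%, not > 25%.
So Anders does not control Brightwater.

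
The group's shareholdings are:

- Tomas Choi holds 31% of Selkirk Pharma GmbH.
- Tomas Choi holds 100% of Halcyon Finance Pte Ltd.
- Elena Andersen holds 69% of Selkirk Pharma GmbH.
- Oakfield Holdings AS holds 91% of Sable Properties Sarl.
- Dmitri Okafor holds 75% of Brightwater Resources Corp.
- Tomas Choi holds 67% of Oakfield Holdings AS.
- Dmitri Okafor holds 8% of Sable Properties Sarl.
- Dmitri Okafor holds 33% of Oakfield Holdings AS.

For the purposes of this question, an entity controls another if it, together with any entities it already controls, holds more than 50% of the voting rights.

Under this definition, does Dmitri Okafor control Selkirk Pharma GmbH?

Dmitri holds 75% of Brightwater, so Dmitri controls Brightwater.
Neither Dmitri nor any entity Dmitri controls holds any voting interest in Selkirk.
So Dmitri does not control Selkirk.

No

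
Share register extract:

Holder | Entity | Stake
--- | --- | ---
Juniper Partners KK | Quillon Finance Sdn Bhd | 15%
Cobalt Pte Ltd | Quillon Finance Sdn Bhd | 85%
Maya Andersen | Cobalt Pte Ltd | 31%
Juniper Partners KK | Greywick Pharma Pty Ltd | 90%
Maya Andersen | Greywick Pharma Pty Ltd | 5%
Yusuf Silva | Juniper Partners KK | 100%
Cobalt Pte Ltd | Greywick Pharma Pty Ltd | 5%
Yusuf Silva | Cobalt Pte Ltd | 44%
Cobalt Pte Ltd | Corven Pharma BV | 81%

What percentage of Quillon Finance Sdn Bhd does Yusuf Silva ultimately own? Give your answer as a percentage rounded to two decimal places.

52.40%

Yusuf reaches Quillon along 2 paths.
Via Cobalt: 44% × 85% = 37.4%.
Via Juniper: 100% × 15% = 15%.
Total: 37.4% + 15% = 52.4%.
Rounded: 52.40%.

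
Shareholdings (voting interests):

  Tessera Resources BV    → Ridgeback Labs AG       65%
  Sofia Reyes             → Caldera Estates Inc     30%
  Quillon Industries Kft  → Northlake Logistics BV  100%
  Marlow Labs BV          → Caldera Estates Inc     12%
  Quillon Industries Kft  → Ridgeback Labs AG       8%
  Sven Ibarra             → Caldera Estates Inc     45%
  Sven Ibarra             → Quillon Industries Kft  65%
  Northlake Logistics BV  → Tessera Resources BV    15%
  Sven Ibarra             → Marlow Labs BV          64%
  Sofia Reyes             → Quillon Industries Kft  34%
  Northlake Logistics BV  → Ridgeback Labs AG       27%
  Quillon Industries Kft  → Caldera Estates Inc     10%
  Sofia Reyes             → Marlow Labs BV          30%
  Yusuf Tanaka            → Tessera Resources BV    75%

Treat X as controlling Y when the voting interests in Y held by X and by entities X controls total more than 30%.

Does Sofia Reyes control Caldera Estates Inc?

Yes

Sofia holds 34% of Quillon, so Sofia controls Quillon.
Quillon and Sofia together hold 10% + 30% = 40% of Caldera, so Sofia controls Caldera.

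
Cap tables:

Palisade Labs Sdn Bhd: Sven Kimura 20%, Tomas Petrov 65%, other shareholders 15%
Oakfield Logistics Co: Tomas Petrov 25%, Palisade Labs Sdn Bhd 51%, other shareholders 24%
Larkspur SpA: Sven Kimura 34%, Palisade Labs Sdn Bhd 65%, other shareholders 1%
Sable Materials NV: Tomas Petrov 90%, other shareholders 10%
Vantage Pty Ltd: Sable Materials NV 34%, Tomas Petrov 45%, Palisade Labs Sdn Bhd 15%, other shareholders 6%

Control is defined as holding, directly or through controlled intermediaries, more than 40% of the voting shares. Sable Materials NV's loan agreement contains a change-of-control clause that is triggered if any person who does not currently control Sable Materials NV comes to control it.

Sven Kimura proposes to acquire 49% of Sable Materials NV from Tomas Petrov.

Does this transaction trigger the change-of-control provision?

The purchase adds only to Sven's holdings (Tomas's stake shrinks), so Sven is the only person who could newly come to control Sable.
Sven's largest direct stake is 34% in Larkspur, which does not meet the threshold, so Sven controls no company.
Neither Sven nor any entity Sven controls holds any voting interest in Sable.
So before the transaction, Sven does not control Sable.
After the purchase, Sven holds 49% of Sable directly, and Tomas's stake falls to 41%.
Sven holds 49% of Sable, so Sven controls Sable.
Sven did not control Sable before and does after, so the clause is triggered.

Yes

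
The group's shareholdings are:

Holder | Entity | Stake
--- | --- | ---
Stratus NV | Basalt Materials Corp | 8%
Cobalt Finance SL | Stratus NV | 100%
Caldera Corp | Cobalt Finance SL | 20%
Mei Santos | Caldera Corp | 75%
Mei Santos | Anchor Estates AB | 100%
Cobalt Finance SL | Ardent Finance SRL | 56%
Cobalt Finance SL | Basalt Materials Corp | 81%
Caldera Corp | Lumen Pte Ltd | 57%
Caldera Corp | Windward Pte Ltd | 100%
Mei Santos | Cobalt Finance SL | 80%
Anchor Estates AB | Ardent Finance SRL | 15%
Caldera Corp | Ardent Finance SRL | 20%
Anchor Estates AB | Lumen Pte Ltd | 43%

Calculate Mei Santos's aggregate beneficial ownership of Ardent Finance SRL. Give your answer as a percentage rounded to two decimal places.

Mei reaches Ardent along 4 paths.
Via Caldera → Cobalt: 75% × 20% × 56% = 8.4%.
Via Cobalt: 80% × 56% = 44.8%.
Via Caldera: 75% × 20% = 15%.
Via Anchor: 100% × 15% = 15%.
Total: 8.4% + 44.8% + 15% + 15% = 83.2%.
Rounded: 83.20%.

83.20%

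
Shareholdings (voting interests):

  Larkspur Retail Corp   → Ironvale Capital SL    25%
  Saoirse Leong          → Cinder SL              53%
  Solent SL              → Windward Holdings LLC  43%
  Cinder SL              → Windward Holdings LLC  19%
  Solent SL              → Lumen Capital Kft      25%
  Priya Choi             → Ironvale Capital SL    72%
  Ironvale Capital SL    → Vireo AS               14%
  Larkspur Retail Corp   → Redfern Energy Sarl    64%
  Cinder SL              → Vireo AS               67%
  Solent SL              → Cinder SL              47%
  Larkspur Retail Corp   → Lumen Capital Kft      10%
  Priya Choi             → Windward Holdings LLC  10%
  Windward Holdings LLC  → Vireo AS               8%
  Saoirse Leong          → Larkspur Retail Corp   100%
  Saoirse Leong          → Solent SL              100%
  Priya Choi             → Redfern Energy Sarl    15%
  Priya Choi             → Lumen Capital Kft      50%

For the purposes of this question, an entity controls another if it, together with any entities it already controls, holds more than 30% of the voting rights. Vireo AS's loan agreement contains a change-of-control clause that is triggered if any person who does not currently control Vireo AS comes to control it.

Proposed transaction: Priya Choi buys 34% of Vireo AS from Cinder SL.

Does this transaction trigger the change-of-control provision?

The purchase adds only to Priya's holdings (Cinder's stake shrinks), so Priya is the only person who could newly come to control Vireo.
Priya holds 72% of Ironvale, so Priya controls Ironvale.
Priya holds 50% of Lumen, so Priya controls Lumen.
In Vireo, Priya's side holds only 14%, not > 30%.
So before the transaction, Priya does not control Vireo.
After the purchase, Priya holds 34% of Vireo directly, and Cinder's stake falls to 33%.
Ironvale and Priya together hold 14% + 34% = 48% of Vireo, so Priya controls Vireo.
Priya did not control Vireo before and does after, so the clause is triggered.

Yes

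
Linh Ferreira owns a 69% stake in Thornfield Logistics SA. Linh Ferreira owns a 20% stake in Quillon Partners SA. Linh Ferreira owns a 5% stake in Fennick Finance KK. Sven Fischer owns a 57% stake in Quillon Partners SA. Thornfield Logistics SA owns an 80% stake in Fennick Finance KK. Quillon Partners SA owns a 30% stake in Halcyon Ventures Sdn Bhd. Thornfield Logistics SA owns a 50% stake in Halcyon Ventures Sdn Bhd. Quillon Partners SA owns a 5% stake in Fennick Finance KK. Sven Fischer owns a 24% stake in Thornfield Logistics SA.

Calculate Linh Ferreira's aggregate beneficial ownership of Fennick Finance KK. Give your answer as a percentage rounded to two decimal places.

61.20%

Linh reaches Fennick along 3 paths.
Via Quillon: 20% × 5% = 1%.
Via Thornfield: 69% × 80% = 55.2%.
Direct stake: 5% = 5%.
Total: 1% + 55.2% + 5% = 61.2%.
Rounded: 61.20%.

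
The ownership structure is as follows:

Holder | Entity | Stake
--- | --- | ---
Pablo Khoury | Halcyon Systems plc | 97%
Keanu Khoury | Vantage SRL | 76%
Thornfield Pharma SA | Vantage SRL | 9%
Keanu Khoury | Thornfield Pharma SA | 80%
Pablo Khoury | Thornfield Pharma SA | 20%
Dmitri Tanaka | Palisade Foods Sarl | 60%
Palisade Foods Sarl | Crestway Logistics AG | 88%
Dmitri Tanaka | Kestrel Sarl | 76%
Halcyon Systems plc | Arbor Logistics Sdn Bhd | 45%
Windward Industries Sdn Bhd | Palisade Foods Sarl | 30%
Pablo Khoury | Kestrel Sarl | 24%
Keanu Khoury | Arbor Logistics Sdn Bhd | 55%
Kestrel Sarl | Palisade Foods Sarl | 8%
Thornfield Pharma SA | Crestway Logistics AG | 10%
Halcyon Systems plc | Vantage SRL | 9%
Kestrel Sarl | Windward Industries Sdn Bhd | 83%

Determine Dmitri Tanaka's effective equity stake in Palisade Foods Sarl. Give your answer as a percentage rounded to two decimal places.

85.00%

Dmitri reaches Palisade along 3 paths.
Via Kestrel → Windward: 76% × 83% × 30% = 18.924%.
Direct stake: 60% = 60%.
Via Kestrel: 76% × 8% = 6.08%.
Total: 18.924% + 60% + 6.08% = 85.004%.
Rounded: 85.00%.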